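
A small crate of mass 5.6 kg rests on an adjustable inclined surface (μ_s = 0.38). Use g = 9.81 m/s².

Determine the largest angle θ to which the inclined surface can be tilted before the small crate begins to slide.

θ_max ≈ 20.8°

At the slip threshold, m g sin θ = μ_s · m g cos θ, so tan θ = μ_s.
θ_max = arctan(0.38) = 20.8°.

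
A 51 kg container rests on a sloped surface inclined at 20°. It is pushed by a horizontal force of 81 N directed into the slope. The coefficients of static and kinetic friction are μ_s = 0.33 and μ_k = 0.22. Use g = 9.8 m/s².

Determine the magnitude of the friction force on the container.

f ≈ 94.8 N (up the incline)

The horizontal push has a component P sin θ into the surface, so N = m g cos θ + P sin θ = 469.7 + 27.7 = 497.4 N.
Parallel to the incline: P cos θ − m g sin θ = 76.12 − 170.9 = -94.83 N; the friction needed to balance this is 94.83 N acting up the slope.
The limit of static friction is μ_s N = 164.1 N.
|f_req| = 94.83 ≤ 164.1 N → the container is in equilibrium; friction equals the required value.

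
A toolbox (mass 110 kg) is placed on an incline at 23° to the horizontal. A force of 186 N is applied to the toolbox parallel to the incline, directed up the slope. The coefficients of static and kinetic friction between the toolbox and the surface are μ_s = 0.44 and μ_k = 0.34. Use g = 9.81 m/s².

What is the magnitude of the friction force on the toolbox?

f ≈ 236 N (up the incline)

Perpendicular to the surface, N = m g cos θ = 110·9.81·cos 23° = 993.3 N.
The friction needed for equilibrium is m g sin θ − P = 421.6 − 186 = 235.6 N, measured positive up-slope.
Maximum static friction available: μ_s N = 0.44 × 993.3 = 437.1 N.
Since |235.6| ≤ 437.1 N, the toolbox remains in static equilibrium and friction takes exactly the required value.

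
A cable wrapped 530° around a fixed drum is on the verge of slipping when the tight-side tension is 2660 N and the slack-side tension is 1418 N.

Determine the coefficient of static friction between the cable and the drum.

μ ≈ 0.068

T₂/T₁ = e^{μβ} → μ = ln(T₂/T₁)/β.
β = 530° = 9.25 rad.
μ = ln(2660/1418)/9.25 = ln(1.876)/9.25 = 0.068.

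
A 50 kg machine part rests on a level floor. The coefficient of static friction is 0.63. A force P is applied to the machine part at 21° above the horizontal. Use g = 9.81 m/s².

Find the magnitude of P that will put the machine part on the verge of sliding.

N = m g − P sin α (the pull lifts the machine part).
At impending slip, P cos α = μ_s N = μ_s (m g − P sin α).
Solving: P (cos α + μ_s sin α) = μ_s m g → P = 0.63×490/(cos 21° + 0.63 sin 21°) = 309/1.159 = 267 N.

P ≈ 267 N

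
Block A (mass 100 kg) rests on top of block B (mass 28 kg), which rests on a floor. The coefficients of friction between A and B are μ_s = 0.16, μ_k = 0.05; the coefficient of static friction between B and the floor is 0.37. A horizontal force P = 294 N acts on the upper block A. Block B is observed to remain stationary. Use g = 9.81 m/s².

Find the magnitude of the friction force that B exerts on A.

Between the blocks, N₁ = m_A g = 981 N.
So the A–B interface can sustain at most μ_s N₁ = 157 N of static friction.
Since P = 294 N > 157 N, A slides on B; the A–B friction is kinetic: f₁ = μ_k N₁ = 0.05×981 = 49.1 N.
By Newton's third law B feels 49.1 N forward from A. With B stationary, the floor's static friction on B balances it: f₂ = 49.1 N (well within μ_s(m_A+m_B)g = 464.6 N).

f ≈ 49.1 N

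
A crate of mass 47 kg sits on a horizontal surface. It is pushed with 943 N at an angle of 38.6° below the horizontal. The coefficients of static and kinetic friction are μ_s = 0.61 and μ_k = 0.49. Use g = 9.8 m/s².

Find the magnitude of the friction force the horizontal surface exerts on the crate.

The vertical component of P adds to the normal force: N = m g + P sin α = 460.6 + 588.3 = 1049 N.
The horizontal driving force is P cos α = 737 N, so equilibrium needs friction f = 737 N.
μ_s N = 0.61 × 1049 = 639.8 N.
The required friction exceeds μ_s N, so the crate moves and f = μ_k N = 514 N.

f ≈ 514 N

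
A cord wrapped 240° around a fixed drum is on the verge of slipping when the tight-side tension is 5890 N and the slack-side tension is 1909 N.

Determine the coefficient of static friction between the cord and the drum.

T₂/T₁ = e^{μβ} → μ = ln(T₂/T₁)/β.
β = 240° = 4.189 rad.
μ = ln(5890/1909)/4.189 = ln(3.085)/4.189 = 0.269.

μ ≈ 0.269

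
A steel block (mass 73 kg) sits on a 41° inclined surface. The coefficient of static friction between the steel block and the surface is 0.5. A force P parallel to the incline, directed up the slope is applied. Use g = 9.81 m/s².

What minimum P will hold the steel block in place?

The steel block tends to slide down (tan θ > μ_s), so at the point of impending slip friction acts up-slope at its limit: f = μ_s N.
P is parallel to the surface, so N = m g cos θ = 540 N.
Along the incline: P + μ_s N = m g sin θ, so P = 470 − 0.5×540 = 200 N.

P_min ≈ 200 N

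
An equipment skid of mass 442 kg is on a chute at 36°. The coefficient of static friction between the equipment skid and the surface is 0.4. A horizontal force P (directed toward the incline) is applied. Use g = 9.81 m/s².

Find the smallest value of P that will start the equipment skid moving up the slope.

At impending motion up the slope, friction acts down-slope at its limit: f = μ_s N.
Perpendicular to the incline: N = m g cos θ + P sin θ.
Along the incline: P cos θ = m g sin θ + μ_s N = m g sin θ + μ_s (m g cos θ + P sin θ).
Solving, P (cos θ − μ_s sin θ) = m g (sin θ + μ_s cos θ), so P = 442×9.81×(sin 36° + 0.4 cos 36°)/(cos 36° − 0.4 sin 36°) = 4340×0.9114/0.5739 = 6890 N.

P ≈ 6890 N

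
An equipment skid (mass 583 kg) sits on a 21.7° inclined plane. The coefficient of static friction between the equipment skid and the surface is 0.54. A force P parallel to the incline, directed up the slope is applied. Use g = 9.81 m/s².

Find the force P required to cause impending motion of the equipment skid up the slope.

At impending motion up the slope, friction acts down-slope at its limit: f = μ_s N.
P is parallel to the surface, so N = m g cos θ = 5310 N.
Along the incline: P = m g sin θ + μ_s N = 2110 + 0.54×5310 = 4980 N.

P ≈ 4980 N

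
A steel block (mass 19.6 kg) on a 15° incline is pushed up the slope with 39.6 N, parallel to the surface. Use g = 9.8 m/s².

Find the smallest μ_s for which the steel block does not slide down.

N = m g cos θ = 185.5 N.
Friction must make up the shortfall along the incline: f = m g sin θ − P = 49.71 − 39.6 = 10.11 N.
At the threshold f = μ_s N, so μ_s,min = 10.11/185.5 = 0.0545.

μ_s,min ≈ 0.0545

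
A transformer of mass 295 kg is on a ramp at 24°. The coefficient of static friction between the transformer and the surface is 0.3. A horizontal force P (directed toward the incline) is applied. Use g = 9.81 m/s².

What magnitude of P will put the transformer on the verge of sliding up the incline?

At impending motion up the slope, friction acts down-slope at its limit: f = μ_s N.
Perpendicular to the incline: N = m g cos θ + P sin θ.
Along the incline: P cos θ = m g sin θ + μ_s N = m g sin θ + μ_s (m g cos θ + P sin θ).
Solving, P (cos θ − μ_s sin θ) = m g (sin θ + μ_s cos θ), so P = 295×9.81×(sin 24° + 0.3 cos 24°)/(cos 24° − 0.3 sin 24°) = 2890×0.6808/0.7915 = 2490 N.

P ≈ 2490 N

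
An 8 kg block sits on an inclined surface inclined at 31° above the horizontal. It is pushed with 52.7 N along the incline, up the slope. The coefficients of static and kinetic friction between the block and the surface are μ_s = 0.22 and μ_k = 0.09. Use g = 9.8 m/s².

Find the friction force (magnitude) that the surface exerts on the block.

f ≈ 12.3 N (down the incline)

The normal reaction is N = m g cos θ = 67.2 N.
The friction needed for equilibrium is m g sin θ − P = 40.38 − 52.7 = -12.32 N, measured positive up-slope.
The static-friction ceiling is μ_s N = 0.22 × 67.2 = 14.78 N.
Since |-12.32| ≤ 14.78 N, static friction is sufficient; f equals the required value, not μ_s N.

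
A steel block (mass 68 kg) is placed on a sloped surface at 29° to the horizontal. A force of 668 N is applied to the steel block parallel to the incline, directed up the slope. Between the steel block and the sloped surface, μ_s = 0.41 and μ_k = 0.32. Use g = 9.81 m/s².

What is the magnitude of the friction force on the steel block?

Normal force: N = m g cos θ = 68 × 9.81 × cos 29° = 583.4 N.
The friction needed for equilibrium is m g sin θ − P = 323.4 − 668 = -344.6 N, measured positive up-slope.
Static friction can supply at most μ_s N = 239.2 N.
|-344.6| exceeds 239.2 N, so the steel block slips up-slope; friction is kinetic, f = μ_k N = 0.32×583.4 = 187 N.

f ≈ 187 N (down the incline)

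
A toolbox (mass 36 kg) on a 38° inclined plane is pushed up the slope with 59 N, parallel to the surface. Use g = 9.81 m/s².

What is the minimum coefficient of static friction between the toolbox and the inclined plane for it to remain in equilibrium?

μ_s,min ≈ 0.569

N = m g cos θ = 278.3 N.
Friction must make up the shortfall along the incline: f = m g sin θ − P = 217.4 − 59 = 158.4 N.
At the threshold f = μ_s N, so μ_s,min = 158.4/278.3 = 0.569.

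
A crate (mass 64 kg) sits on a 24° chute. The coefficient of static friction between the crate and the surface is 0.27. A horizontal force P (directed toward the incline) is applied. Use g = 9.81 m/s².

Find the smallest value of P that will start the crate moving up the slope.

P ≈ 510 N

At impending motion up the slope, friction acts down-slope at its limit: f = μ_s N.
Perpendicular to the incline: N = m g cos θ + P sin θ.
Along the incline: P cos θ = m g sin θ + μ_s N = m g sin θ + μ_s (m g cos θ + P sin θ).
Solving, P (cos θ − μ_s sin θ) = m g (sin θ + μ_s cos θ), so P = 64×9.81×(sin 24° + 0.27 cos 24°)/(cos 24° − 0.27 sin 24°) = 628×0.6534/0.8037 = 510 N.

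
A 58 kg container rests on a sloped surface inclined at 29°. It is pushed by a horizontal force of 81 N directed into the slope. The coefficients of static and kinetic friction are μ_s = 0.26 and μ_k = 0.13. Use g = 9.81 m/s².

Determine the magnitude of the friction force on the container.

f ≈ 69.8 N (up the incline)

Normal direction: N = m g cos θ + P sin θ = 536.9 N.
Parallel to the incline: P cos θ − m g sin θ = 70.84 − 275.8 = -205 N; the friction needed to balance this is 205 N acting up the slope.
The limit of static friction is μ_s N = 139.6 N.
|f_req| = 205 > 139.6 N → the container slides down the incline; f = μ_k N = 0.13 × 536.9 = 69.8 N.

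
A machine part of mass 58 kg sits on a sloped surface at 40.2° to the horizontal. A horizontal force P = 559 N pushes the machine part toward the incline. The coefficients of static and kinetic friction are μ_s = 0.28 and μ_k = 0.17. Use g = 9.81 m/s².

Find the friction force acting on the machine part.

Normal direction: N = m g cos θ + P sin θ = 795.4 N.
Along the incline, the net driving force (taking up-slope positive) is P cos θ − m g sin θ = 427 − 367.3 = 59.71 N, so equilibrium requires friction f = -59.71 N (down-slope).
The limit of static friction is μ_s N = 222.7 N.
|f_req| = 59.71 ≤ 222.7 N → the machine part is in equilibrium; friction equals the required value.

f ≈ 59.7 N (down the incline)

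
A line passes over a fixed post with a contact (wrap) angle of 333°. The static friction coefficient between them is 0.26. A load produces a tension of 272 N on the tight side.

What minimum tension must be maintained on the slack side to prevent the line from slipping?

Capstan equation at impending slip: T_tight/T_slack = e^{μβ}.
β = 333° = 5.812 rad; e^{μβ} = e^{0.26×5.812} = 4.532.
T_slack = T_tight / e^{μβ} = 272 / 4.532 = 60 N.

T_min ≈ 60 N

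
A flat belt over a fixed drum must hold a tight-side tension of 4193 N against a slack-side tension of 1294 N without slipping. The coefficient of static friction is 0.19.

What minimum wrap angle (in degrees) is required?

β_min ≈ 355°

T₂/T₁ = e^{μβ} → β = ln(T₂/T₁)/μ.
β = ln(4193/1294)/0.19 = 1.176/0.19 = 6.188 rad.
In degrees: β = 6.188 × 180/π = 355°.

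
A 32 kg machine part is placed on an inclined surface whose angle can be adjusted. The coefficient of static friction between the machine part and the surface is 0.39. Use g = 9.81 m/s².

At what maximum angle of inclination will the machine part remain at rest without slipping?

θ_max ≈ 21.3°

At the slip threshold, m g sin θ = μ_s · m g cos θ, so tan θ = μ_s.
θ_max = arctan(0.39) = 21.3°.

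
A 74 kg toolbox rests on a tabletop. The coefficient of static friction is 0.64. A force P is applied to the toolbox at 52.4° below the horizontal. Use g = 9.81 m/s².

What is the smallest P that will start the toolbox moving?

P ≈ 4510 N

N = m g + P sin α (the push presses the toolbox into the tabletop).
At impending slip, P cos α = μ_s N = μ_s (m g + P sin α).
Solving: P (cos α − μ_s sin α) = μ_s m g → P = 0.64×726/(cos 52.4° − 0.64 sin 52.4°) = 465/0.1031 = 4510 N.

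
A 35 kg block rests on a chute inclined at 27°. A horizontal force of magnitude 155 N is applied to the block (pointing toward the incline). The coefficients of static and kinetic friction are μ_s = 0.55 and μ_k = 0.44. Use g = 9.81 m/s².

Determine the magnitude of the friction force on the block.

Normal direction: N = m g cos θ + P sin θ = 376.3 N.
Parallel to the incline: P cos θ − m g sin θ = 138.1 − 155.9 = -17.77 N; the friction needed to balance this is 17.77 N acting up the slope.
The limit of static friction is μ_s N = 207 N.
|f_req| = 17.77 ≤ 207 N → the block is in equilibrium; friction equals the required value.

f ≈ 17.8 N (up the incline)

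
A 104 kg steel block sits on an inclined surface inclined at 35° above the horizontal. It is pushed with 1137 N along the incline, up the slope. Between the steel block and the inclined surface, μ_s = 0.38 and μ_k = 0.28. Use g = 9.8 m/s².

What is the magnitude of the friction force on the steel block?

Perpendicular to the surface, N = m g cos θ = 104·9.8·cos 35° = 834.9 N.
For equilibrium along the incline the friction force must supply f = m g sin θ − P = 584.6 − 1137 = -552.4 N (positive meaning up-slope).
Maximum static friction available: μ_s N = 0.38 × 834.9 = 317.3 N.
Since |-552.4| > 317.3 N, static friction cannot hold it; the steel block slides up the incline and kinetic friction applies: f = μ_k N = 0.28 × 834.9 = 234 N.

f ≈ 234 N (down the incline)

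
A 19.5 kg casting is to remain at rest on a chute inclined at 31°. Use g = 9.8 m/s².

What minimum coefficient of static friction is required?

μ_s,min ≈ 0.601

At the slip threshold m g sin θ = μ_s m g cos θ, so μ_s,min = tan θ.
μ_s,min = tan 31° = 0.601.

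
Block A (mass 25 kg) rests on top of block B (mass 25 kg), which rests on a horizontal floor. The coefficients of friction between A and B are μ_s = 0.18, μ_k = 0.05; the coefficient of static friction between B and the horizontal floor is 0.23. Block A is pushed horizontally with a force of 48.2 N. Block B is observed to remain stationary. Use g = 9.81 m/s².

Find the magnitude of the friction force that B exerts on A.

f ≈ 12.3 N

Normal force at the A–B interface: N₁ = m_A g = 245.2 N.
Maximum static friction on A from B: μ_s N₁ = 0.18×245.2 = 44.14 N.
P = 48.2 N exceeds that limit, so A slips over B and the interface friction becomes kinetic: f₁ = μ_k N₁ = 0.05×245.2 = 12.3 N.
By Newton's third law B feels 12.3 N forward from A. With B stationary, the floor's static friction on B balances it: f₂ = 12.3 N (well within μ_s(m_A+m_B)g = 112.8 N).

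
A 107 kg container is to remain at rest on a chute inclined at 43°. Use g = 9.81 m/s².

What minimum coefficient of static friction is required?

At the slip threshold m g sin θ = μ_s m g cos θ, so μ_s,min = tan θ.
μ_s,min = tan 43° = 0.933.

μ_s,min ≈ 0.933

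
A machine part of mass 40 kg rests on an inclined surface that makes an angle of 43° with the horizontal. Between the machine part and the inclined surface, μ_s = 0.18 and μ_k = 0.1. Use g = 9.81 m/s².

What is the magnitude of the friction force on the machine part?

f ≈ 28.7 N (up the incline)

Perpendicular to the surface, N = m g cos θ = 40·9.81·cos 43° = 287 N.
Along the slope the weight component is m g sin θ = 267.6 N; friction must supply exactly this, acting up-slope.
Maximum static friction available: μ_s N = 0.18 × 287 = 51.66 N.
Since |267.6| > 51.66 N, static friction cannot hold it; the machine part slides down the incline and kinetic friction applies: f = μ_k N = 0.1 × 287 = 28.7 N.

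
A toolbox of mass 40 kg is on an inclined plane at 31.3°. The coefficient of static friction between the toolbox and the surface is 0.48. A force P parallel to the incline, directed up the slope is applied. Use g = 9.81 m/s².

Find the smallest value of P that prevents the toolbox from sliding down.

P_min ≈ 42.9 N

The toolbox tends to slide down (tan θ > μ_s), so at the point of impending slip friction acts up-slope at its limit: f = μ_s N.
P is parallel to the surface, so N = m g cos θ = 335 N.
Along the incline: P + μ_s N = m g sin θ, so P = 204 − 0.48×335 = 42.9 N.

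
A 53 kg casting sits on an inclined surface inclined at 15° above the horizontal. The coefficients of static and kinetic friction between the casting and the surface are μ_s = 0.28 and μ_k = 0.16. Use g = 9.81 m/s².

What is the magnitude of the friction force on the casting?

Perpendicular to the surface, N = m g cos θ = 53·9.81·cos 15° = 502.2 N.
For equilibrium along the incline, friction must balance the weight component: f = m g sin θ = 134.6 N up the slope.
Static friction can supply at most μ_s N = 140.6 N.
Since |134.6| ≤ 140.6 N, the casting remains in static equilibrium and friction takes exactly the required value.

f ≈ 135 N (up the incline)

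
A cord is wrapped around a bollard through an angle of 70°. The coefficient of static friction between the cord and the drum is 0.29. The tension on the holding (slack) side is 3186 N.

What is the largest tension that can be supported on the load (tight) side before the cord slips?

At impending slip the capstan equation gives T₂/T₁ = e^{μβ} with β in radians.
β = 70° × π/180 = 1.222 rad.
e^{μβ} = e^{0.29×1.222} = 1.425.
T₂ = T₁ · e^{μβ} = 3186 × 1.425 = 4540 N.

T_max ≈ 4540 N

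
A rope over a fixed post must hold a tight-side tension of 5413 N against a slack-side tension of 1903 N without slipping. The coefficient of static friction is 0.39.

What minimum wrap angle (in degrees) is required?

T₂/T₁ = e^{μβ} → β = ln(T₂/T₁)/μ.
β = ln(5413/1903)/0.39 = 1.045/0.39 = 2.68 rad.
In degrees: β = 2.68 × 180/π = 154°.

β_min ≈ 154°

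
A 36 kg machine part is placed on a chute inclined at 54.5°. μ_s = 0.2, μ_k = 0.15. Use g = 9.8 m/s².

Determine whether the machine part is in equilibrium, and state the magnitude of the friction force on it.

N = m g cos θ = 205 N.
Down-slope weight component: m g sin θ = 287 N.
μ_s N = 41 N.
287 > 41 N, so it slides; kinetic friction f = μ_k N = 0.15×205 = 30.7 N.

f ≈ 30.7 N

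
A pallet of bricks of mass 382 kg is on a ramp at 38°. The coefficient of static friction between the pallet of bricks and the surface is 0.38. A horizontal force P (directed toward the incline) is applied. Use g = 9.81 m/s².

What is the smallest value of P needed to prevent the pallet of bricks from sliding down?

P_min ≈ 1160 N

The pallet of bricks tends to slide down (tan θ > μ_s), so at the point of impending slip friction acts up-slope at its limit: f = μ_s N.
Perpendicular to the incline: N = m g cos θ + P sin θ.
Along the incline: P cos θ + μ_s N = m g sin θ, i.e. P cos θ + μ_s (m g cos θ + P sin θ) = m g sin θ.
Solving, P (cos θ + μ_s sin θ) = m g (sin θ − μ_s cos θ), so P = 3750×0.3162/1.022 = 1160 N.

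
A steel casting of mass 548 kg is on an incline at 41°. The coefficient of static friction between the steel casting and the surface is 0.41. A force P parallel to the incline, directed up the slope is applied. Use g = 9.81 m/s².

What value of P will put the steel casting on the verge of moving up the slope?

P ≈ 5190 N

At impending motion up the slope, friction acts down-slope at its limit: f = μ_s N.
P is parallel to the surface, so N = m g cos θ = 4060 N.
Along the incline: P = m g sin θ + μ_s N = 3530 + 0.41×4060 = 5190 N.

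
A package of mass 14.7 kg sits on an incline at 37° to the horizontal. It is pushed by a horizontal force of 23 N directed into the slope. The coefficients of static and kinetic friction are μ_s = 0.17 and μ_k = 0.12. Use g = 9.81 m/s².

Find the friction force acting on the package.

f ≈ 15.5 N (up the incline)

The horizontal push has a component P sin θ into the surface, so N = m g cos θ + P sin θ = 115.2 + 13.84 = 129 N.
Along the incline, the net driving force (taking up-slope positive) is P cos θ − m g sin θ = 18.37 − 86.79 = -68.42 N, so equilibrium requires friction f = 68.42 N (up-slope).
The limit of static friction is μ_s N = 21.93 N.
|f_req| = 68.42 > 21.93 N → the package slides down the incline; f = μ_k N = 0.12 × 129 = 15.5 N.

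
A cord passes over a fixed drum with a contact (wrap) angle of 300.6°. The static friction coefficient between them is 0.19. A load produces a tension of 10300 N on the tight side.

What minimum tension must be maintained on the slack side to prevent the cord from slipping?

Capstan equation at impending slip: T_tight/T_slack = e^{μβ}.
β = 300.6° = 5.246 rad; e^{μβ} = e^{0.19×5.246} = 2.71.
T_slack = T_tight / e^{μβ} = 10300 / 2.71 = 3800 N.

T_min ≈ 3800 N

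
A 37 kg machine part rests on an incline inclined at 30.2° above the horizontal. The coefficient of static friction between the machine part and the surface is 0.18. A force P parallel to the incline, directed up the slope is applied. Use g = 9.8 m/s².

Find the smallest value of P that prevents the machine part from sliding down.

P_min ≈ 126 N

The machine part tends to slide down (tan θ > μ_s), so at the point of impending slip friction acts up-slope at its limit: f = μ_s N.
P is parallel to the surface, so N = m g cos θ = 313 N.
Along the incline: P + μ_s N = m g sin θ, so P = 182 − 0.18×313 = 126 N.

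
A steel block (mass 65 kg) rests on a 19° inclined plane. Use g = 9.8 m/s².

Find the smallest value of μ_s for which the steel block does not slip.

At the slip threshold m g sin θ = μ_s m g cos θ, so μ_s,min = tan θ.
μ_s,min = tan 19° = 0.344.

μ_s,min ≈ 0.344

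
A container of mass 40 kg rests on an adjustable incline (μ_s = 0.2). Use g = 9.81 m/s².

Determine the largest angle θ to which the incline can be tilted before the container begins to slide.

θ_max ≈ 11.3°

At the slip threshold, m g sin θ = μ_s · m g cos θ, so tan θ = μ_s.
θ_max = arctan(0.2) = 11.3°.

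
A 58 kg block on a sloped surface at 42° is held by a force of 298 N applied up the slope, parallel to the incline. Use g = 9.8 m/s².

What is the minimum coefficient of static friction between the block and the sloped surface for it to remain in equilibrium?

N = m g cos θ = 422.4 N.
Friction must make up the shortfall along the incline: f = m g sin θ − P = 380.3 − 298 = 82.33 N.
At the threshold f = μ_s N, so μ_s,min = 82.33/422.4 = 0.195.

μ_s,min ≈ 0.195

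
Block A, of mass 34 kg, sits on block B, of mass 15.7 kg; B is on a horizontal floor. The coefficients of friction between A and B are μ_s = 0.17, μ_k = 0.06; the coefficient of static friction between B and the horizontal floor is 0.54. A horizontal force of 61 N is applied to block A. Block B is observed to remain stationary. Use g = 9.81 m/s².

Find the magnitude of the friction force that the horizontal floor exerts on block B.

The normal force B exerts on A is simply A's weight, N₁ = 333.5 N.
Maximum static friction on A from B: μ_s N₁ = 0.17×333.5 = 56.7 N.
P = 61 N exceeds that limit, so A slips over B and the interface friction becomes kinetic: f₁ = μ_k N₁ = 0.06×333.5 = 20 N.
By Newton's third law B feels 20 N forward from A. With B stationary, the floor's static friction on B balances it: f₂ = 20 N (well within μ_s(m_A+m_B)g = 263.3 N).

f ≈ 20 N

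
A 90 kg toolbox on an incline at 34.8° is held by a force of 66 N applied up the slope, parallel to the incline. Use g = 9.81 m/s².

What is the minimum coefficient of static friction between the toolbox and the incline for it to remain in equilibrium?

N = m g cos θ = 725 N.
Friction must make up the shortfall along the incline: f = m g sin θ − P = 503.9 − 66 = 437.9 N.
At the threshold f = μ_s N, so μ_s,min = 437.9/725 = 0.604.

μ_s,min ≈ 0.604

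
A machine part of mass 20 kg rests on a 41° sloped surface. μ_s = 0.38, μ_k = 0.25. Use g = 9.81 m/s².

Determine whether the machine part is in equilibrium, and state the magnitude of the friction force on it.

f ≈ 37 N

N = m g cos θ = 148 N.
Down-slope weight component: m g sin θ = 129 N.
μ_s N = 56.3 N.
129 > 56.3 N, so it slides; kinetic friction f = μ_k N = 0.25×148 = 37 N.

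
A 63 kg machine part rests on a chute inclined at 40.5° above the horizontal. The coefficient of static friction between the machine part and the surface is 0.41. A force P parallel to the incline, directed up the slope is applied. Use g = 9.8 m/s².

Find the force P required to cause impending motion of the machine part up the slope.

P ≈ 593 N

At impending motion up the slope, friction acts down-slope at its limit: f = μ_s N.
P is parallel to the surface, so N = m g cos θ = 469 N.
Along the incline: P = m g sin θ + μ_s N = 401 + 0.41×469 = 593 N.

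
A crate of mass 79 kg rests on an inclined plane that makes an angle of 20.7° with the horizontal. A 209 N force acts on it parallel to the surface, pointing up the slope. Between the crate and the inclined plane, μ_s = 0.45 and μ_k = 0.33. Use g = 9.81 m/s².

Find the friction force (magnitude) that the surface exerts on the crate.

f ≈ 64.9 N (up the incline)

Normal force: N = m g cos θ = 79 × 9.81 × cos 20.7° = 725 N.
For equilibrium along the incline the friction force must supply f = m g sin θ − P = 273.9 − 209 = 64.94 N (positive meaning up-slope).
The static-friction ceiling is μ_s N = 0.45 × 725 = 326.2 N.
Since |64.94| ≤ 326.2 N, no slip — friction simply equals what equilibrium demands.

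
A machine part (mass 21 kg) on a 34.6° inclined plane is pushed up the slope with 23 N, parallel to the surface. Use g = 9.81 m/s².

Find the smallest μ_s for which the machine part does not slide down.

μ_s,min ≈ 0.554

N = m g cos θ = 169.6 N.
Friction must make up the shortfall along the incline: f = m g sin θ − P = 117 − 23 = 93.98 N.
At the threshold f = μ_s N, so μ_s,min = 93.98/169.6 = 0.554.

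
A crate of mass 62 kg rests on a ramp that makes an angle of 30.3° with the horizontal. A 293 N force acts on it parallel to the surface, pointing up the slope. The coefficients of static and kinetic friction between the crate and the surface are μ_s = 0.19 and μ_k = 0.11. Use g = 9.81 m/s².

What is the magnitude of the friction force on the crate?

Normal force: N = m g cos θ = 62 × 9.81 × cos 30.3° = 525.1 N.
Parallel to the incline, ΣF = 0 gives f = m g sin θ − P = 306.9 − 293 = 13.86 N (up-slope positive).
Static friction can supply at most μ_s N = 99.78 N.
Since |13.86| ≤ 99.78 N, the crate remains in static equilibrium and friction takes exactly the required value.

f ≈ 13.9 N (up the incline)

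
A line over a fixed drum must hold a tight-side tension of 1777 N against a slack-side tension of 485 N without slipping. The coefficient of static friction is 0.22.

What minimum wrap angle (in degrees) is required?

β_min ≈ 338°

T₂/T₁ = e^{μβ} → β = ln(T₂/T₁)/μ.
β = ln(1777/485)/0.22 = 1.299/0.22 = 5.902 rad.
In degrees: β = 5.902 × 180/π = 338°.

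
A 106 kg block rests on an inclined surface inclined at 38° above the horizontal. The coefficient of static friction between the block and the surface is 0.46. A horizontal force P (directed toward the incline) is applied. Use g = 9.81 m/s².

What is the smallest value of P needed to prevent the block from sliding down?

P_min ≈ 246 N

The block tends to slide down (tan θ > μ_s), so at the point of impending slip friction acts up-slope at its limit: f = μ_s N.
Perpendicular to the incline: N = m g cos θ + P sin θ.
Along the incline: P cos θ + μ_s N = m g sin θ, i.e. P cos θ + μ_s (m g cos θ + P sin θ) = m g sin θ.
Solving, P (cos θ + μ_s sin θ) = m g (sin θ − μ_s cos θ), so P = 1040×0.2532/1.071 = 246 N.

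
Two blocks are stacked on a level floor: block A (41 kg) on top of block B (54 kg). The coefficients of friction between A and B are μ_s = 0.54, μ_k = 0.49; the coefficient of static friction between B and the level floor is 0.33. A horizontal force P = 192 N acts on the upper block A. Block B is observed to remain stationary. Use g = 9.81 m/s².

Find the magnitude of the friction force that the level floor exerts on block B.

f ≈ 192 N

Normal force at the A–B interface: N₁ = m_A g = 402.2 N.
So the A–B interface can sustain at most μ_s N₁ = 217.2 N of static friction.
Since P = 192 N ≤ 217.2 N, A does not slip on B; friction on A equals P = 192 N.
By Newton's third law B feels 192 N forward from A. With B stationary, the floor's static friction on B balances it: f₂ = 192 N (well within μ_s(m_A+m_B)g = 307.5 N).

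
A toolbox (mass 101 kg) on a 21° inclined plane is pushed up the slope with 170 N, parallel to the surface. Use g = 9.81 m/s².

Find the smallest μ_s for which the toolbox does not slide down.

μ_s,min ≈ 0.2

N = m g cos θ = 925 N.
Friction must make up the shortfall along the incline: f = m g sin θ − P = 355.1 − 170 = 185.1 N.
At the threshold f = μ_s N, so μ_s,min = 185.1/925 = 0.2.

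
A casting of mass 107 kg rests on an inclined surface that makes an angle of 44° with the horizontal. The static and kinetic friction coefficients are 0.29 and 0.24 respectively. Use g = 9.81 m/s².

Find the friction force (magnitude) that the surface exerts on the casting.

Perpendicular to the surface, N = m g cos θ = 107·9.81·cos 44° = 755.1 N.
For equilibrium along the incline, friction must balance the weight component: f = m g sin θ = 729.2 N up the slope.
The static-friction ceiling is μ_s N = 0.29 × 755.1 = 219 N.
Since |729.2| > 219 N, static friction cannot hold it; the casting slides down the incline and kinetic friction applies: f = μ_k N = 0.24 × 755.1 = 181 N.

f ≈ 181 N (up the incline)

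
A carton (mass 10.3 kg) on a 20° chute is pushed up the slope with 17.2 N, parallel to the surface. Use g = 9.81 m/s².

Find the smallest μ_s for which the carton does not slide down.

N = m g cos θ = 94.95 N.
Friction must make up the shortfall along the incline: f = m g sin θ − P = 34.56 − 17.2 = 17.36 N.
At the threshold f = μ_s N, so μ_s,min = 17.36/94.95 = 0.183.

μ_s,min ≈ 0.183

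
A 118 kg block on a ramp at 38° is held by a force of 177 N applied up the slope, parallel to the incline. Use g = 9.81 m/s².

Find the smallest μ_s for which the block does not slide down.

N = m g cos θ = 912.2 N.
Friction must make up the shortfall along the incline: f = m g sin θ − P = 712.7 − 177 = 535.7 N.
At the threshold f = μ_s N, so μ_s,min = 535.7/912.2 = 0.587.

μ_s,min ≈ 0.587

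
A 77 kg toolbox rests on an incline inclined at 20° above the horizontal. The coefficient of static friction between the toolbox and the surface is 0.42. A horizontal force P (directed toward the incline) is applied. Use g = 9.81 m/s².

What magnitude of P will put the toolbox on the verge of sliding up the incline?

P ≈ 699 N

At impending motion up the slope, friction acts down-slope at its limit: f = μ_s N.
Perpendicular to the incline: N = m g cos θ + P sin θ.
Along the incline: P cos θ = m g sin θ + μ_s N = m g sin θ + μ_s (m g cos θ + P sin θ).
Solving, P (cos θ − μ_s sin θ) = m g (sin θ + μ_s cos θ), so P = 77×9.81×(sin 20° + 0.42 cos 20°)/(cos 20° − 0.42 sin 20°) = 755×0.7367/0.796 = 699 N.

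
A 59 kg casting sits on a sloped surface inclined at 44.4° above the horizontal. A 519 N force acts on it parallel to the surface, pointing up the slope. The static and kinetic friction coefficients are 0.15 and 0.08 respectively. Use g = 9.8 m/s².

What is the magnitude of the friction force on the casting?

f ≈ 33 N (down the incline)

Normal force: N = m g cos θ = 59 × 9.8 × cos 44.4° = 413.1 N.
The friction needed for equilibrium is m g sin θ − P = 404.5 − 519 = -114.5 N, measured positive up-slope.
Maximum static friction available: μ_s N = 0.15 × 413.1 = 61.97 N.
|-114.5| exceeds 61.97 N, so the casting slips up-slope; friction is kinetic, f = μ_k N = 0.08×413.1 = 33 N.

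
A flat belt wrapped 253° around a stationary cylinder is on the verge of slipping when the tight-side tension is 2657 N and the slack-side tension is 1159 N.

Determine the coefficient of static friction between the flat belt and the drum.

μ ≈ 0.188

T₂/T₁ = e^{μβ} → μ = ln(T₂/T₁)/β.
β = 253° = 4.416 rad.
μ = ln(2657/1159)/4.416 = ln(2.292)/4.416 = 0.188.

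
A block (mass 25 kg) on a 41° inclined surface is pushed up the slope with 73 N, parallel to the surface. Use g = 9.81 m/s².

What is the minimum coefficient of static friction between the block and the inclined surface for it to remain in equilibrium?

N = m g cos θ = 185.1 N.
Friction must make up the shortfall along the incline: f = m g sin θ − P = 160.9 − 73 = 87.9 N.
At the threshold f = μ_s N, so μ_s,min = 87.9/185.1 = 0.475.

μ_s,min ≈ 0.475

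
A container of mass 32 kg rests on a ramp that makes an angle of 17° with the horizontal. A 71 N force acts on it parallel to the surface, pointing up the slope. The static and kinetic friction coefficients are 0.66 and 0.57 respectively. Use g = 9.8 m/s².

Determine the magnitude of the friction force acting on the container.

f ≈ 20.7 N (up the incline)

Perpendicular to the surface, N = m g cos θ = 32·9.8·cos 17° = 299.9 N.
The friction needed for equilibrium is m g sin θ − P = 91.69 − 71 = 20.69 N, measured positive up-slope.
The static-friction ceiling is μ_s N = 0.66 × 299.9 = 197.9 N.
Since |20.69| ≤ 197.9 N, the container remains in static equilibrium and friction takes exactly the required value.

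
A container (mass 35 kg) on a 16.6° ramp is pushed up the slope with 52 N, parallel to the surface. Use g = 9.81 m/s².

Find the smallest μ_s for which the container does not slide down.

μ_s,min ≈ 0.14

N = m g cos θ = 329 N.
Friction must make up the shortfall along the incline: f = m g sin θ − P = 98.09 − 52 = 46.09 N.
At the threshold f = μ_s N, so μ_s,min = 46.09/329 = 0.14.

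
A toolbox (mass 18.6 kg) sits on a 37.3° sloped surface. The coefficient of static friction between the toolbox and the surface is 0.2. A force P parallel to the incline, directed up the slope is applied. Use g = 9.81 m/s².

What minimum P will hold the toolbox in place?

The toolbox tends to slide down (tan θ > μ_s), so at the point of impending slip friction acts up-slope at its limit: f = μ_s N.
P is parallel to the surface, so N = m g cos θ = 145 N.
Along the incline: P + μ_s N = m g sin θ, so P = 111 − 0.2×145 = 81.5 N.

P_min ≈ 81.5 N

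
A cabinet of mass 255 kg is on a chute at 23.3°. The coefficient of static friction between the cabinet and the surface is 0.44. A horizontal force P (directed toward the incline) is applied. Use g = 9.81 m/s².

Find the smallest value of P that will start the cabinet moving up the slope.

P ≈ 2690 N

At impending motion up the slope, friction acts down-slope at its limit: f = μ_s N.
Perpendicular to the incline: N = m g cos θ + P sin θ.
Along the incline: P cos θ = m g sin θ + μ_s N = m g sin θ + μ_s (m g cos θ + P sin θ).
Solving, P (cos θ − μ_s sin θ) = m g (sin θ + μ_s cos θ), so P = 255×9.81×(sin 23.3° + 0.44 cos 23.3°)/(cos 23.3° − 0.44 sin 23.3°) = 2500×0.7997/0.7444 = 2690 N.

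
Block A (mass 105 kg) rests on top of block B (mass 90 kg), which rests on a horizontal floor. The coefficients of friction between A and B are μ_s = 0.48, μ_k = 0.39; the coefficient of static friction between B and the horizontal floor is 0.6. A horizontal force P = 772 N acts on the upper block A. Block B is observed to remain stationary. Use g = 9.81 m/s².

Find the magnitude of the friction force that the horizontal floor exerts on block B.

The normal force B exerts on A is simply A's weight, N₁ = 1030 N.
Maximum static friction on A from B: μ_s N₁ = 0.48×1030 = 494.4 N.
P = 772 N exceeds that limit, so A slips over B and the interface friction becomes kinetic: f₁ = μ_k N₁ = 0.39×1030 = 402 N.
B experiences an equal 402 N forward from A (third law). B is in equilibrium, so the floor supplies f₂ = 402 N of static friction (limit μ_s(m_A+m_B)g = 1148 N, not exceeded).

f ≈ 402 N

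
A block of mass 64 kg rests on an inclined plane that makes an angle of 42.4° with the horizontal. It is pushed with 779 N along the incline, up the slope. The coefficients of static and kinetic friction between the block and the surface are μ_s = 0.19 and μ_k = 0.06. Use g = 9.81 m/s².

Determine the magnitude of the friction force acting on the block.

Normal force: N = m g cos θ = 64 × 9.81 × cos 42.4° = 463.6 N.
Parallel to the incline, ΣF = 0 gives f = m g sin θ − P = 423.4 − 779 = -355.6 N (up-slope positive).
Static friction can supply at most μ_s N = 88.09 N.
|-355.6| exceeds 88.09 N, so the block slips up-slope; friction is kinetic, f = μ_k N = 0.06×463.6 = 27.8 N.

f ≈ 27.8 N (down the incline)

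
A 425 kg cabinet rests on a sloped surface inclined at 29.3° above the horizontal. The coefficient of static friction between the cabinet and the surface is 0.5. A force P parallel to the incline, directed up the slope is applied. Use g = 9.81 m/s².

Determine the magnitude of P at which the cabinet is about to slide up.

At impending motion up the slope, friction acts down-slope at its limit: f = μ_s N.
P is parallel to the surface, so N = m g cos θ = 3640 N.
Along the incline: P = m g sin θ + μ_s N = 2040 + 0.5×3640 = 3860 N.

P ≈ 3860 N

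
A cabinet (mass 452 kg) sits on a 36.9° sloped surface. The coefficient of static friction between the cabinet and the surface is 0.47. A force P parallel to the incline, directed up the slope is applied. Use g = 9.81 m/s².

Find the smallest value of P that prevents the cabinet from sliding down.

The cabinet tends to slide down (tan θ > μ_s), so at the point of impending slip friction acts up-slope at its limit: f = μ_s N.
P is parallel to the surface, so N = m g cos θ = 3550 N.
Along the incline: P + μ_s N = m g sin θ, so P = 2660 − 0.47×3550 = 996 N.

P_min ≈ 996 N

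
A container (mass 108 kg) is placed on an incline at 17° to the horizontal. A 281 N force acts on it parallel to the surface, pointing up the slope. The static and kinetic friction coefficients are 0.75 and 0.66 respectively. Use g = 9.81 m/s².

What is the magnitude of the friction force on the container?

f ≈ 28.8 N (up the incline)

Normal force: N = m g cos θ = 108 × 9.81 × cos 17° = 1013 N.
Parallel to the incline, ΣF = 0 gives f = m g sin θ − P = 309.8 − 281 = 28.76 N (up-slope positive).
Static friction can supply at most μ_s N = 759.9 N.
Since |28.76| ≤ 759.9 N, static friction is sufficient; f equals the required value, not μ_s N.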